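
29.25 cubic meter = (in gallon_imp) 6434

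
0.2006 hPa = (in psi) 0.002909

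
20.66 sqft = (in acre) 0.0004743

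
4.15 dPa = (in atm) 4.096e-06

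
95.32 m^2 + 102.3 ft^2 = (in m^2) 104.8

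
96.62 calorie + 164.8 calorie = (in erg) 1.094e+10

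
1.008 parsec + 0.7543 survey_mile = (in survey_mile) 1.933e+13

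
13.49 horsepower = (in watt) 1.006e+04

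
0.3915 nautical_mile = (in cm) 7.251e+04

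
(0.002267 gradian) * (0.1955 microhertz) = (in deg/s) 3.989e-10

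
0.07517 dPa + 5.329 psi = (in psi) 5.329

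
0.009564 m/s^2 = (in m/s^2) 0.009564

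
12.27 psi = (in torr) 634.5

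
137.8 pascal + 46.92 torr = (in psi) 0.9273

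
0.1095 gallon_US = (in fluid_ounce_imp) 14.59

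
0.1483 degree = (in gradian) 0.1648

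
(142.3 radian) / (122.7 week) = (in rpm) 1.831e-05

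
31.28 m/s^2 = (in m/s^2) 31.28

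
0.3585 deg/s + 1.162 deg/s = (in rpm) 0.2534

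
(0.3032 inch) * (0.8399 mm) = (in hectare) 6.468e-10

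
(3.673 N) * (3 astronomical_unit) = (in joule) 1.648e+12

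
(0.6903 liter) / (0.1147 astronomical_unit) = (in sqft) 4.33e-13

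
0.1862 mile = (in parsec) 9.711e-15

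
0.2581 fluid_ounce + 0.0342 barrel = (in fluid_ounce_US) 184.1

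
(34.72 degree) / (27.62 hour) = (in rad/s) 6.094e-06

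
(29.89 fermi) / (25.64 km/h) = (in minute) 6.995e-17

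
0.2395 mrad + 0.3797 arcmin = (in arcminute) 1.203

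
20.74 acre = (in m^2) 8.393e+04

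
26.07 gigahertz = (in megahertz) 2.607e+04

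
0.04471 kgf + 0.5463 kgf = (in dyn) 5.796e+05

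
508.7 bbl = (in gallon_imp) 1.779e+04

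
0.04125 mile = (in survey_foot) 217.8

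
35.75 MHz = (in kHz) 3.575e+04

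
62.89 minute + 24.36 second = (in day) 0.04396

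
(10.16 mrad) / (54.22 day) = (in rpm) 2.071e-08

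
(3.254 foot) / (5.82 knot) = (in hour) 9.202e-05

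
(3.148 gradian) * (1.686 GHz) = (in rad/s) 8.337e+07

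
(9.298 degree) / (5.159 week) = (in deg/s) 2.98e-06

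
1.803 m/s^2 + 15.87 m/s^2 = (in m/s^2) 17.67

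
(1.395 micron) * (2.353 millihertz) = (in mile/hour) 7.343e-09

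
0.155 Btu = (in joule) 163.5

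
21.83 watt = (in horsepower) 0.02927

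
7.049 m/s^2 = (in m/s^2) 7.049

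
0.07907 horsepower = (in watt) 58.96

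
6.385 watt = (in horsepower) 0.008562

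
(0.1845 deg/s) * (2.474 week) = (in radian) 4818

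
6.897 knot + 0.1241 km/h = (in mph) 8.014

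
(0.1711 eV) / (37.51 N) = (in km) 7.308e-25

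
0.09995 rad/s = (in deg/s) 5.727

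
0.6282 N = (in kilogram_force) 0.06406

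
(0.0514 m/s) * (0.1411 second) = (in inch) 0.2855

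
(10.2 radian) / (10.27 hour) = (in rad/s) 0.0002759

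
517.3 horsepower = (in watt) 3.858e+05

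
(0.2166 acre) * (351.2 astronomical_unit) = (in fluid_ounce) 1.557e+21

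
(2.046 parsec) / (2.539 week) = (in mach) 1.207e+08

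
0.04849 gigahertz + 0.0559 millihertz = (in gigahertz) 0.04849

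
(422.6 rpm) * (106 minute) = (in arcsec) 5.806e+10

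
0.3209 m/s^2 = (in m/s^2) 0.3209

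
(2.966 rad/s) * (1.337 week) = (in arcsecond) 4.947e+11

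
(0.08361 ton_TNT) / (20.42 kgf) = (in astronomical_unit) 1.168e-05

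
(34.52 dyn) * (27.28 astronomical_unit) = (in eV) 8.793e+27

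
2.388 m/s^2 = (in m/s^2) 2.388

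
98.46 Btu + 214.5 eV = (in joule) 1.039e+05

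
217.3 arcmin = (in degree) 3.622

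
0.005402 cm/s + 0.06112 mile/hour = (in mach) 8.04e-05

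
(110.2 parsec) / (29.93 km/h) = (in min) 6.817e+15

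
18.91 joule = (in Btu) 0.01792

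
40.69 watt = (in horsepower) 0.05457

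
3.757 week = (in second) 2.272e+06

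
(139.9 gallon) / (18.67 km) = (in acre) 7.009e-09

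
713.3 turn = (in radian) 4482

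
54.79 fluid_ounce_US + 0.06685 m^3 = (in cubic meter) 0.06847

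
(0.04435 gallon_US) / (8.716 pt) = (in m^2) 0.0546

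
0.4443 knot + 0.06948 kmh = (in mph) 0.5545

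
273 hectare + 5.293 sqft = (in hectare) 273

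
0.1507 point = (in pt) 0.1507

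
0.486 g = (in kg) 0.000486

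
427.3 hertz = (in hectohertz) 4.273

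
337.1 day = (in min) 4.854e+05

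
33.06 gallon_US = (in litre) 125.1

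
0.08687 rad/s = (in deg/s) 4.977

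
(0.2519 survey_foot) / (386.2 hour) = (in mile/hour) 1.235e-07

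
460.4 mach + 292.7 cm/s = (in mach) 460.4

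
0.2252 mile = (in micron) 3.624e+08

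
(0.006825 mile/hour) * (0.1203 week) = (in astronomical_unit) 1.484e-09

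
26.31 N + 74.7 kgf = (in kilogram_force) 77.38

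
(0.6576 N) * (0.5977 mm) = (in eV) 2.453e+15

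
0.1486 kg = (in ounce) 5.242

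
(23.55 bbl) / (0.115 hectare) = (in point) 9.229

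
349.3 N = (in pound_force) 78.53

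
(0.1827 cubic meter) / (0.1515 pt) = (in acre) 0.8447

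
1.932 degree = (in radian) 0.03372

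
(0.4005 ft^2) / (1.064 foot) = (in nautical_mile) 6.195e-05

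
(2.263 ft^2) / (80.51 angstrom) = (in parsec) 8.463e-10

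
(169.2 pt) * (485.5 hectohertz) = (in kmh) 1.043e+04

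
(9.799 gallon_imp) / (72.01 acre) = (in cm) 1.529e-05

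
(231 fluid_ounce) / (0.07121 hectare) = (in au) 6.413e-17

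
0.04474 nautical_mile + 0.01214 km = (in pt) 2.693e+05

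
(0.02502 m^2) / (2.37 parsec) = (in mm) 3.421e-16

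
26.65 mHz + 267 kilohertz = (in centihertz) 2.67e+07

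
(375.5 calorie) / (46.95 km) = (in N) 0.03346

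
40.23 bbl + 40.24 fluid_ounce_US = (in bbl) 40.24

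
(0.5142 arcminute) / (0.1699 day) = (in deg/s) 5.838e-07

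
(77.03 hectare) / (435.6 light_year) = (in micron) 1.869e-07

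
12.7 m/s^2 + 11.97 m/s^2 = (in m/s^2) 24.67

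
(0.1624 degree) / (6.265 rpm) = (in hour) 1.2e-06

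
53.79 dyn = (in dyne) 53.79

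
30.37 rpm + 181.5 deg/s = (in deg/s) 363.7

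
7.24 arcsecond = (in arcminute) 0.1207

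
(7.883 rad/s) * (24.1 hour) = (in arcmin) 2.351e+09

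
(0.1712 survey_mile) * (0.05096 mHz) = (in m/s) 0.01404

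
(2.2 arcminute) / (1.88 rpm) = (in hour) 9.029e-07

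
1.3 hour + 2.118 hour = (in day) 0.1424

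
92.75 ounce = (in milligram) 2.629e+06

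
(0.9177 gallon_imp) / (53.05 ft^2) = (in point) 2.4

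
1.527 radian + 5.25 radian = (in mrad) 6777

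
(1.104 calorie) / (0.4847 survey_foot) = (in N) 31.27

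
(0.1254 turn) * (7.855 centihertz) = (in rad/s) 0.06189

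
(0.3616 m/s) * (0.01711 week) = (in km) 3.742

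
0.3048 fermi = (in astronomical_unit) 2.037e-27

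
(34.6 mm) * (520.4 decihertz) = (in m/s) 1.801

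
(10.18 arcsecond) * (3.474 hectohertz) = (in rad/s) 0.01715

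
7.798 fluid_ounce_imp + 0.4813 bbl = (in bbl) 0.4827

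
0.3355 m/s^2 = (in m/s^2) 0.3355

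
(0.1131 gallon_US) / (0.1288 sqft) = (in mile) 2.223e-05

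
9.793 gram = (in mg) 9793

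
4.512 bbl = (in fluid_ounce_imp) 2.525e+04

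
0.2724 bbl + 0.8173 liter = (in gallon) 11.66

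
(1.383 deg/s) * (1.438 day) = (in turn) 477.3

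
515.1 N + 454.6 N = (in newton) 969.7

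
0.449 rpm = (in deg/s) 2.694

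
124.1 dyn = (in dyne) 124.1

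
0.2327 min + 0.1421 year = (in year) 0.1421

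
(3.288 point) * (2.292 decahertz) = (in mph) 0.05947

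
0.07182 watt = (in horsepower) 9.631e-05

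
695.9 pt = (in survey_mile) 0.0001525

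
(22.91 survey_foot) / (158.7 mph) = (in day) 1.139e-06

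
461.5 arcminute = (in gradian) 8.546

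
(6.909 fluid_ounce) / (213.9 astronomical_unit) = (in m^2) 6.385e-18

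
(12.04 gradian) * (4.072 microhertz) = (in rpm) 7.354e-06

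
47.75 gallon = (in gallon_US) 47.75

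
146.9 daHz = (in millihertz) 1.469e+06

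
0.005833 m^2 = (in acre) 1.441e-06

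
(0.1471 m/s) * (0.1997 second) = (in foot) 0.09638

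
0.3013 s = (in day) 3.487e-06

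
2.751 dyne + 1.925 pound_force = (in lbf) 1.925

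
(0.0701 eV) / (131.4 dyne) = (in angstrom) 8.547e-08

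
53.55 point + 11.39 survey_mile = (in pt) 5.196e+07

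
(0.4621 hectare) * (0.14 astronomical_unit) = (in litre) 9.678e+16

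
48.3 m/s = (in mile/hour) 108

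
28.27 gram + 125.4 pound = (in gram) 5.691e+04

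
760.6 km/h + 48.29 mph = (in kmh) 838.3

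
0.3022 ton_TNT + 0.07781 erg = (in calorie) 3.022e+08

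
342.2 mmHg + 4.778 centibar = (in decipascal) 5.04e+05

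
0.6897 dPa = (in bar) 6.897e-07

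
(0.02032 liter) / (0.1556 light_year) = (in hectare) 1.38e-24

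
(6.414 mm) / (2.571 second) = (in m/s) 0.002495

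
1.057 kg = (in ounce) 37.28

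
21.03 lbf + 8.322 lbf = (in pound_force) 29.35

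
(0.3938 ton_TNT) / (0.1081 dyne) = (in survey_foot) 5.001e+15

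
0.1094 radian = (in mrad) 109.4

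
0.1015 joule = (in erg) 1.015e+06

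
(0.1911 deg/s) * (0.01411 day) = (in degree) 233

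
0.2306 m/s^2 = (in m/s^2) 0.2306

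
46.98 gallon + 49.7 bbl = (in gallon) 2134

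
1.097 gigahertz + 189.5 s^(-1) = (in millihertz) 1.097e+12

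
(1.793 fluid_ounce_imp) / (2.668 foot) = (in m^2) 6.265e-05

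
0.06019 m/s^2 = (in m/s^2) 0.06019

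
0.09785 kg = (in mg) 9.785e+04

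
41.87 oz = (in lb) 2.617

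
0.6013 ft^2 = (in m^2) 0.05586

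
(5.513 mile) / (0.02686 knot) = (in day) 7.432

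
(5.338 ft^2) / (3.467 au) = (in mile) 5.941e-16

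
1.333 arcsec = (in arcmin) 0.02222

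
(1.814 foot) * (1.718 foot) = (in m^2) 0.2895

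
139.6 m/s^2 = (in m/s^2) 139.6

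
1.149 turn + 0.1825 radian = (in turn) 1.178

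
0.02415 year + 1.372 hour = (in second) 7.665e+05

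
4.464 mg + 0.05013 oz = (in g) 1.426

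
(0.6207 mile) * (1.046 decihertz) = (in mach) 0.3069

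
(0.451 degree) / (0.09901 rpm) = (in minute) 0.01265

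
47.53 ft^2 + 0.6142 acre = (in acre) 0.6153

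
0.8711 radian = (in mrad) 871.1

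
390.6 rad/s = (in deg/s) 2.238e+04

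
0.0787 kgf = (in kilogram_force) 0.0787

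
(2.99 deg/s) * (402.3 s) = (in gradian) 1337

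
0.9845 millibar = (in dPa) 984.5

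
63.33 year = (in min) 3.329e+07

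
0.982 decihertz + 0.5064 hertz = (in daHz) 0.06046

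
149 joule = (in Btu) 0.1412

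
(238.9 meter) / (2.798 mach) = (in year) 7.951e-09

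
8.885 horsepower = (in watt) 6626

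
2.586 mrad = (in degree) 0.1482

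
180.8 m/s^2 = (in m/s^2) 180.8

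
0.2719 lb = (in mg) 1.233e+05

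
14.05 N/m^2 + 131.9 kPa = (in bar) 1.319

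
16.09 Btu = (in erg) 1.698e+11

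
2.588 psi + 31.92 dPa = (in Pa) 1.785e+04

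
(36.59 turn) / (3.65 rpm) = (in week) 0.0009945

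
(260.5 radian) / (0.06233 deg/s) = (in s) 2.395e+05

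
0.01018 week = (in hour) 1.71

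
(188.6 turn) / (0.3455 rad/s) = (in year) 0.0001088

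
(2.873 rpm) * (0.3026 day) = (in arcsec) 1.622e+09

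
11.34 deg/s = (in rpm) 1.89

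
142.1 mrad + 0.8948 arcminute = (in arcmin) 489.4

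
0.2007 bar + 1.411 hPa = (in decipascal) 2.021e+05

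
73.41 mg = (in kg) 7.341e-05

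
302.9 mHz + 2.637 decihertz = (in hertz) 0.5666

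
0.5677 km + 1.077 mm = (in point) 1.609e+06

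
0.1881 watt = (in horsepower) 0.0002522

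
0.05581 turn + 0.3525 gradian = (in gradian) 22.68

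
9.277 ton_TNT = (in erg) 3.881e+17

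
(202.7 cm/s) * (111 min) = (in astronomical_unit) 9.024e-08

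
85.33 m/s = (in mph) 190.9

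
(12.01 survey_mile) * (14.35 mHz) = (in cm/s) 2.774e+04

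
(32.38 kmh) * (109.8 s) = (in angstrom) 9.876e+12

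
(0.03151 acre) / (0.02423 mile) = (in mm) 3270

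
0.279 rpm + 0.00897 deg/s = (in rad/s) 0.02937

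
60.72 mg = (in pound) 0.0001339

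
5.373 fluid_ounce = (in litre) 0.1589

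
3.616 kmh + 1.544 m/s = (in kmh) 9.174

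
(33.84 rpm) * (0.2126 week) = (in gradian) 2.901e+07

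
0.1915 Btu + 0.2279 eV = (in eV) 1.261e+21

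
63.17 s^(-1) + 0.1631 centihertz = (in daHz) 6.317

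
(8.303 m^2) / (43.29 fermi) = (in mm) 1.918e+17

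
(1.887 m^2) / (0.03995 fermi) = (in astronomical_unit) 3.157e+05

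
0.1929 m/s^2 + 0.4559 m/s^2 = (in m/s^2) 0.6488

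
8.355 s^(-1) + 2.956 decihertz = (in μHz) 8.651e+06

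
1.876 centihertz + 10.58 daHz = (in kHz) 0.1058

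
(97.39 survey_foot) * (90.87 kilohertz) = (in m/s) 2.697e+06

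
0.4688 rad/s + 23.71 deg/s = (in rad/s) 0.8826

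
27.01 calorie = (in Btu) 0.1071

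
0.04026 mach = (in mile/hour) 30.67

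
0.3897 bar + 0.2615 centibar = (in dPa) 3.923e+05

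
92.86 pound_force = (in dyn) 4.131e+07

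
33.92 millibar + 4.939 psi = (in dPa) 3.745e+05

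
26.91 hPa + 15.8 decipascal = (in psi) 0.3905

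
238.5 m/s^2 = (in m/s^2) 238.5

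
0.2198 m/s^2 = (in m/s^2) 0.2198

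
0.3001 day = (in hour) 7.202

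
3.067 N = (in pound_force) 0.6895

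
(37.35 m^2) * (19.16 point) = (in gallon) 66.69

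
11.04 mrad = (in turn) 0.001757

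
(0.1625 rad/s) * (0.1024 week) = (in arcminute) 3.46e+07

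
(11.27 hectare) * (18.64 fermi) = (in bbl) 1.321e-08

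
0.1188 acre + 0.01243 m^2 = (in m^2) 480.8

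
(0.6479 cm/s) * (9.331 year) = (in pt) 5.404e+09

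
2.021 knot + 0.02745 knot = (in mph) 2.357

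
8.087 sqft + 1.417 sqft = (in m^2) 0.883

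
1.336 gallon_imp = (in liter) 6.074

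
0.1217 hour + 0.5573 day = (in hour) 13.5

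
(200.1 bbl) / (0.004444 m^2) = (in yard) 7829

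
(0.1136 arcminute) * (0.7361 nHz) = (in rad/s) 2.432e-14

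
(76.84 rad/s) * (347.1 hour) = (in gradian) 6.113e+09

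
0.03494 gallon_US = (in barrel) 0.0008319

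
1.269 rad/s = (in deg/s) 72.71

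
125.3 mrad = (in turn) 0.01994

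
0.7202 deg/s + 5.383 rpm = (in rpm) 5.503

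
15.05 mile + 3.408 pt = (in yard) 2.649e+04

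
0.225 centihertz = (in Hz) 0.00225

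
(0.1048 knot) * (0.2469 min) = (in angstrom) 7.987e+09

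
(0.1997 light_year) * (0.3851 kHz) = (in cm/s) 7.276e+19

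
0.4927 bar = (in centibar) 49.27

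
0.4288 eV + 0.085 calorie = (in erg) 3.556e+06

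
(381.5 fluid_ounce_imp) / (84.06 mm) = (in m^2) 0.129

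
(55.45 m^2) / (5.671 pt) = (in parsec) 8.982e-13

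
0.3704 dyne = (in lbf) 8.327e-07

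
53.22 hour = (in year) 0.006075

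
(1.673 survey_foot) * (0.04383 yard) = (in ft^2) 0.22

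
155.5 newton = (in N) 155.5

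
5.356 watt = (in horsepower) 0.007183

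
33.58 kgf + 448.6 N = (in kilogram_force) 79.32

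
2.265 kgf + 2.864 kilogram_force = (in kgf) 5.129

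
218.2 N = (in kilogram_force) 22.25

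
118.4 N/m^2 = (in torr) 0.8881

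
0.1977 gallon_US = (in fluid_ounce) 25.31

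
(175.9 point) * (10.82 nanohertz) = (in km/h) 2.417e-09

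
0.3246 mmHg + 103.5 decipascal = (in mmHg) 0.4022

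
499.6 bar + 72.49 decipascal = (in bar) 499.6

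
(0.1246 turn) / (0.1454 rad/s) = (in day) 6.232e-05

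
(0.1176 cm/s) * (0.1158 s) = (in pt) 0.386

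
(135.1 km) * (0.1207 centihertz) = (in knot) 317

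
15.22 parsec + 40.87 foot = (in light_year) 49.64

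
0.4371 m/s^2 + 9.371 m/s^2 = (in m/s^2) 9.808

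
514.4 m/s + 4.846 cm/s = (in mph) 1151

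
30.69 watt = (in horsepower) 0.04116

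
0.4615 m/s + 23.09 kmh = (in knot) 13.36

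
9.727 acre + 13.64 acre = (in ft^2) 1.018e+06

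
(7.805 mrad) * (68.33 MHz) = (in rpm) 5.093e+06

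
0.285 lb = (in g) 129.3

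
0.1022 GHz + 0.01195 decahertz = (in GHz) 0.1022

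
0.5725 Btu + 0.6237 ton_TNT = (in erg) 2.61e+16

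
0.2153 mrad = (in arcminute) 0.7401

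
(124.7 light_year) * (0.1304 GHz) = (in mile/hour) 3.441e+26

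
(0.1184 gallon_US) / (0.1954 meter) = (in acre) 5.668e-07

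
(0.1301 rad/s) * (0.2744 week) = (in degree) 1.237e+06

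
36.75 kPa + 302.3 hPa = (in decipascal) 6.698e+05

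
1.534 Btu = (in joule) 1618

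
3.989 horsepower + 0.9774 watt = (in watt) 2976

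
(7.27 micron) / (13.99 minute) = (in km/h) 3.118e-08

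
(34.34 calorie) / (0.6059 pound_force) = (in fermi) 5.331e+16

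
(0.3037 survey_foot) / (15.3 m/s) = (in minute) 0.0001008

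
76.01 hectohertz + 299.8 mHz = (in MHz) 0.007601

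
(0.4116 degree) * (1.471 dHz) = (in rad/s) 0.001057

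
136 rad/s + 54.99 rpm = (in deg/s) 8122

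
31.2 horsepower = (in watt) 2.327e+04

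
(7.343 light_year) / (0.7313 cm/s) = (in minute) 1.583e+17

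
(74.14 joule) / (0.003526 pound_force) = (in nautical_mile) 2.552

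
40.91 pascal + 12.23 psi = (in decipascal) 8.436e+05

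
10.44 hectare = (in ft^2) 1.124e+06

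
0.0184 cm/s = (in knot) 0.0003577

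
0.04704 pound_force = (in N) 0.2092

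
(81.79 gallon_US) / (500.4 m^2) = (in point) 1.754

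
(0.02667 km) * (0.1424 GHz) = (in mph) 8.495e+09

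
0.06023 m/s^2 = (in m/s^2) 0.06023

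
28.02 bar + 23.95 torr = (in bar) 28.05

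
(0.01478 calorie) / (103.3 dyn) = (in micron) 5.986e+07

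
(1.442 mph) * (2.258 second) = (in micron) 1.456e+06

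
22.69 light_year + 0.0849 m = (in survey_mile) 1.334e+14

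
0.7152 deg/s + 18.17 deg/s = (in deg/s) 18.89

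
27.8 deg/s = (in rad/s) 0.4852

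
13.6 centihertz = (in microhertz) 1.36e+05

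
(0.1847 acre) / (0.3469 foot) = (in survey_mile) 4.393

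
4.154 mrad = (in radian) 0.004154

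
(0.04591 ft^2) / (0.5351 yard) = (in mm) 8.717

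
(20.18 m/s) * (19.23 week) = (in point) 6.653e+11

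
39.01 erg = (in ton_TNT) 9.324e-16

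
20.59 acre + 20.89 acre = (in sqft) 1.807e+06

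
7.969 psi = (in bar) 0.5494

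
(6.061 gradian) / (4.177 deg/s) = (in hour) 0.0003628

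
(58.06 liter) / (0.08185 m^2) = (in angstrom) 7.093e+09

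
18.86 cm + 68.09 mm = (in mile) 0.0001595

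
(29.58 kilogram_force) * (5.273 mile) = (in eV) 1.536e+25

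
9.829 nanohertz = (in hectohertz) 9.829e-11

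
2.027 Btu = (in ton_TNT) 5.111e-07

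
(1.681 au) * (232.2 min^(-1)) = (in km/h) 3.504e+12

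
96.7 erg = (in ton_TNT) 2.311e-15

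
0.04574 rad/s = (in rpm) 0.4368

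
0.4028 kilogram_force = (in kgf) 0.4028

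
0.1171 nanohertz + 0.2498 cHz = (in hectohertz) 2.498e-05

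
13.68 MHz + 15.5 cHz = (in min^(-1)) 8.208e+08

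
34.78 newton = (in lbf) 7.819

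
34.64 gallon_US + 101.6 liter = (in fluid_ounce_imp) 8191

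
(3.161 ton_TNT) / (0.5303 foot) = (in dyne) 8.182e+15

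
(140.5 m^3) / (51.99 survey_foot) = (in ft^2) 95.44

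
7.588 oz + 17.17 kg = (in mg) 1.739e+07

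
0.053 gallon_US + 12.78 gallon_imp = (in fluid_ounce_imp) 2052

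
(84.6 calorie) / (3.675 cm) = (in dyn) 9.632e+08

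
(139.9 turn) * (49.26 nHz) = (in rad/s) 4.33e-05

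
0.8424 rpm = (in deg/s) 5.054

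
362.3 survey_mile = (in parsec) 1.89e-11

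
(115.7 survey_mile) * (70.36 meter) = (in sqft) 1.41e+08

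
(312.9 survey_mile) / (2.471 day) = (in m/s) 2.359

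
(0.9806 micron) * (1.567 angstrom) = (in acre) 3.797e-20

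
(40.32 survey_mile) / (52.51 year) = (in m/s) 3.919e-05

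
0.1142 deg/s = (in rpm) 0.01903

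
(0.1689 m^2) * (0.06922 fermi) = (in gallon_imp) 2.572e-15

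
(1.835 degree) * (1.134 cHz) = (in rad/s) 0.0003632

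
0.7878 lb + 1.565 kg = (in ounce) 67.81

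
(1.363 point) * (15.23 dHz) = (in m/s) 0.0007323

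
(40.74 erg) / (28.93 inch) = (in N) 5.544e-06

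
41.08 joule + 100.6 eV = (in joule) 41.08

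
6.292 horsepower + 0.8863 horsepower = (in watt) 5353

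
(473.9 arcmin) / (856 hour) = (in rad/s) 4.473e-08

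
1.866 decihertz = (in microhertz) 1.866e+05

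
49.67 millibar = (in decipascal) 4.967e+04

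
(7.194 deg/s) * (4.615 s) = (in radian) 0.5795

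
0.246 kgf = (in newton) 2.412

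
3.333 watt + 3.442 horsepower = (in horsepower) 3.446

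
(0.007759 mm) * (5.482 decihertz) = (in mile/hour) 9.515e-06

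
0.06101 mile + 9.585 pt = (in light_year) 1.038e-14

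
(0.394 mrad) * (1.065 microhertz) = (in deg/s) 2.404e-08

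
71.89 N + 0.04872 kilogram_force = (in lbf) 16.27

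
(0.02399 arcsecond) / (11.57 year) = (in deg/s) 1.826e-14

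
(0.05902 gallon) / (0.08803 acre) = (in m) 6.271e-07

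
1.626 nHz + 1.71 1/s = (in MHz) 1.71e-06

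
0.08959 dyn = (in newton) 8.959e-07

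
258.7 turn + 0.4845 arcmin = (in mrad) 1.625e+06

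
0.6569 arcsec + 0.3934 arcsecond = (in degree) 0.0002918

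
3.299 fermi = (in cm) 3.299e-13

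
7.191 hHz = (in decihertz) 7191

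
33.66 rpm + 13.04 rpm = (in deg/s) 280.2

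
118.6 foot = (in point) 1.025e+05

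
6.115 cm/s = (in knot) 0.1189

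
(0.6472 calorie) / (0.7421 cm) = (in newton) 364.9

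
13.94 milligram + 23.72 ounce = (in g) 672.5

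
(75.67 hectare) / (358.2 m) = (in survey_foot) 6931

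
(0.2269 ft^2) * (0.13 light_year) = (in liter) 2.593e+16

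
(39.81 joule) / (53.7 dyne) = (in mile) 46.06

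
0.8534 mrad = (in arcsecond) 176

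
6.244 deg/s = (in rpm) 1.041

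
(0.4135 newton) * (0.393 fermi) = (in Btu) 1.54e-19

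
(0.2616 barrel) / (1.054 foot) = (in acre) 3.199e-05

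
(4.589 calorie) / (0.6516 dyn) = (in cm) 2.947e+08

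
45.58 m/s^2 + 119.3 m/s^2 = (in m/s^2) 164.9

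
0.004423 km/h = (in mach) 3.608e-06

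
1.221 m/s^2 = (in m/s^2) 1.221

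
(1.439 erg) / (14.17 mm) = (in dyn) 1.016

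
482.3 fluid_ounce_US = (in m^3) 0.01426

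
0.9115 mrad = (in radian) 0.0009115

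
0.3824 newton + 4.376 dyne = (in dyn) 3.824e+04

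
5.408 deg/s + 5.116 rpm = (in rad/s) 0.6301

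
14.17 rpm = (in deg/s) 85.02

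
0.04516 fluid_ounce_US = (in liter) 0.001336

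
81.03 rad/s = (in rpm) 773.8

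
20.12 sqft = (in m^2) 1.869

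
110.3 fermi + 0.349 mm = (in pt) 0.9893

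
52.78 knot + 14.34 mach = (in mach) 14.42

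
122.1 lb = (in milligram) 5.538e+07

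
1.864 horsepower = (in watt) 1390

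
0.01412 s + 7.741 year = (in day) 2825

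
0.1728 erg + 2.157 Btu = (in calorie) 543.9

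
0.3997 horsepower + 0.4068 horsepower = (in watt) 601.4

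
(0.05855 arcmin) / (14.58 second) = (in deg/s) 6.693e-05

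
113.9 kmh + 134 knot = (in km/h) 362.1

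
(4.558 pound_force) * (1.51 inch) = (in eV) 4.854e+18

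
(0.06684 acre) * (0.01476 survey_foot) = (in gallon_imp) 267.7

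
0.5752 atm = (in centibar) 58.28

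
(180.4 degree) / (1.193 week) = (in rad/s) 4.364e-06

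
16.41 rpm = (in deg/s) 98.46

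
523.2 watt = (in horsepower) 0.7016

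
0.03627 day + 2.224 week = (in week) 2.229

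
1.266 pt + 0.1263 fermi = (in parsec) 1.447e-20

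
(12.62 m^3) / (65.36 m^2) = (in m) 0.1931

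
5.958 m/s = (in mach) 0.0175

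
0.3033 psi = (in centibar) 2.091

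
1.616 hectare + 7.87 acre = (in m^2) 4.801e+04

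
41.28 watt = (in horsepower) 0.05536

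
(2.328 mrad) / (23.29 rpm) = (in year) 3.027e-11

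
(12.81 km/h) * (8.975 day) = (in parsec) 8.942e-11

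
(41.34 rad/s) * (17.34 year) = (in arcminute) 7.771e+13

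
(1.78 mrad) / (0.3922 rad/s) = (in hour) 1.261e-06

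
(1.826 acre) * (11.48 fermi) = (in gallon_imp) 1.866e-08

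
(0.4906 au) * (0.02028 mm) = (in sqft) 1.602e+07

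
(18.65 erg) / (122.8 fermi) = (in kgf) 1.549e+06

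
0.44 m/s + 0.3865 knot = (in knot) 1.242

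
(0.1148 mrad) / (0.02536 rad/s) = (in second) 0.004527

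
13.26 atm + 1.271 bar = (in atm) 14.51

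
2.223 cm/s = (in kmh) 0.08003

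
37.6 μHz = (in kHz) 3.76e-08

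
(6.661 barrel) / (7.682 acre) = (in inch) 0.001341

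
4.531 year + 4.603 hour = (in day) 1654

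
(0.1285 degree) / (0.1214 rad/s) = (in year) 5.858e-10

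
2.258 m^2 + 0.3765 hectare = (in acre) 0.9309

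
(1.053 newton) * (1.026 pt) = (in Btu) 3.612e-07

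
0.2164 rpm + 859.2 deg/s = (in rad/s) 15.02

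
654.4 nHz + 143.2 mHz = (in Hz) 0.1432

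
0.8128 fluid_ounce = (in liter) 0.02404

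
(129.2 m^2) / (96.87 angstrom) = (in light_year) 1.41e-06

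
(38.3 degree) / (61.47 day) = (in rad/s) 1.259e-07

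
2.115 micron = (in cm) 0.0002115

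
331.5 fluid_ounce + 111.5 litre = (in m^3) 0.1213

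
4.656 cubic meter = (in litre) 4656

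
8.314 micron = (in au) 5.558e-17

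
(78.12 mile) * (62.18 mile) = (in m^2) 1.258e+10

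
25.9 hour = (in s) 9.324e+04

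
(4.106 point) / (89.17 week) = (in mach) 7.888e-14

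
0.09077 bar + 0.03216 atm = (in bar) 0.1234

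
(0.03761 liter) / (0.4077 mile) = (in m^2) 5.732e-08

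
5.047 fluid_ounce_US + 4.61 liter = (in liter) 4.759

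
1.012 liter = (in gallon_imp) 0.2226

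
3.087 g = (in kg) 0.003087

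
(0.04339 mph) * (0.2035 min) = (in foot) 0.777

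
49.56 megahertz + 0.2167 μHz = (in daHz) 4.956e+06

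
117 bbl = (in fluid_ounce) 6.29e+05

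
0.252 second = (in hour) 7e-05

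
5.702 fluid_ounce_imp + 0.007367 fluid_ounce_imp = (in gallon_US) 0.04285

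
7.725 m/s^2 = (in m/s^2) 7.725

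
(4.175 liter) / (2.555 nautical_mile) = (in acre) 2.18e-10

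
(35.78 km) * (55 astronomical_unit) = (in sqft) 3.169e+18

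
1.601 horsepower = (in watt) 1194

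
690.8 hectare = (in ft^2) 7.436e+07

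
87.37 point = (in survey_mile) 1.915e-05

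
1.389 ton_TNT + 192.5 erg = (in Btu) 5.508e+06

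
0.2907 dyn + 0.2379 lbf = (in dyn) 1.058e+05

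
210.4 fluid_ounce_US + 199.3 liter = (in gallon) 54.29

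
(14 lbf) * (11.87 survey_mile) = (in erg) 1.19e+13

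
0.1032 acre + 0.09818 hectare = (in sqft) 1.506e+04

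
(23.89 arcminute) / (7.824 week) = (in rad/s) 1.469e-09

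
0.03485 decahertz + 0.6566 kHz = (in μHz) 6.569e+08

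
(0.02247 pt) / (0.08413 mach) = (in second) 2.767e-07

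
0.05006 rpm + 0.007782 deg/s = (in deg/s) 0.3081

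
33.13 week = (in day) 231.9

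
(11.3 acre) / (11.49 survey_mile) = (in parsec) 8.014e-17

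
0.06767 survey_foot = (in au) 1.379e-13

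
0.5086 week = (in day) 3.56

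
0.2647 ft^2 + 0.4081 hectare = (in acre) 1.008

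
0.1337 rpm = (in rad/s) 0.014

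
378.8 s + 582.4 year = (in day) 2.126e+05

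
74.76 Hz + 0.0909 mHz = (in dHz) 747.6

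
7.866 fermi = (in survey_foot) 2.581e-14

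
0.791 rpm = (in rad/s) 0.08283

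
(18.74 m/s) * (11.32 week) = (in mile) 7.972e+04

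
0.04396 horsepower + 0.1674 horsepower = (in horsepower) 0.2114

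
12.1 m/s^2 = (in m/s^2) 12.1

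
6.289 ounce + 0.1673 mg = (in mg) 1.783e+05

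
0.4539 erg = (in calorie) 1.085e-08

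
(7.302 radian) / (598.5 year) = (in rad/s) 3.869e-10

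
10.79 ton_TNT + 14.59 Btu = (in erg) 4.515e+17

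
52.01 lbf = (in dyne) 2.314e+07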